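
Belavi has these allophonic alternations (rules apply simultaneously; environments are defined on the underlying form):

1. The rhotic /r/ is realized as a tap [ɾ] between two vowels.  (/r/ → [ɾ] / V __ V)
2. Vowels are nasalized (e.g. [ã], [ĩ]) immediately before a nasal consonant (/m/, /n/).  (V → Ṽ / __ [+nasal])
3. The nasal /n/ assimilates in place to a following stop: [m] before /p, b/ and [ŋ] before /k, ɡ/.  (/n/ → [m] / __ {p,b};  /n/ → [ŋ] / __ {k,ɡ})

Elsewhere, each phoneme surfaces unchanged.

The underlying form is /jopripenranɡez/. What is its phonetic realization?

[jopripẽnrãŋɡez]

/j/ (word-initial) is unaffected → [j].
/o/ — between /j/ and /p/; rule 2 does not apply here → [o].
/p/ — not in any rule's target class → [p].
/r/ (between /p/ and /i/) fails the environment for rule 1, so it stays [r].
/i/ (between /r/ and /p/) is in the target of rule 2 but the environment (before a nasal consonant) is not met → [i].
/p/ (between /i/ and /e/): no rule targets it → [p].
/e/ (between /p/ and /n/): before a nasal consonant, so rule 2 applies → [ẽ].
/n/ (between /e/ and /r/): rule 3 targets it, but not before a labial or velar stop → unchanged [n].
/r/ — between /n/ and /a/; rule 1 does not apply here → [r].
/a/ meets the environment for rule 2 (before a nasal consonant) → [ã].
/n/ meets the environment for rule 3 (before a labial or velar stop) → [ŋ].
/ɡ/ (between /n/ and /e/) is unaffected → [ɡ].
/e/ (between /ɡ/ and /z/) is in the target of rule 2 but the environment (before a nasal consonant) is not met → [e].
/z/ (word-final): no rule targets it → [z].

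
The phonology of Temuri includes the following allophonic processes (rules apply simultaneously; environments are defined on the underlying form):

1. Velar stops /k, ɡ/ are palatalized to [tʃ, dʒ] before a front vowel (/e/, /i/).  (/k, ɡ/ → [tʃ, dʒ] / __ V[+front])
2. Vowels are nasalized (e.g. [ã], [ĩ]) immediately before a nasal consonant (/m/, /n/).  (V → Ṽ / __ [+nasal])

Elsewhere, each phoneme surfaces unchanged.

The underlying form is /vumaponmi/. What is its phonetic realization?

[vũmapõnmi]

/v/ — not in any rule's target class → [v].
/u/ (between /v/ and /m/) occurs before a nasal consonant → [ũ] by rule 2.
/m/ (between /u/ and /a/) is unaffected → [m].
/a/ (between /m/ and /p/) fails the environment for rule 2, so it stays [a].
/p/ (between /a/ and /o/) is unaffected → [p].
/o/ — between /p/ and /n/, before a nasal consonant — surfaces as [õ] (rule 2).
/n/ — not in any rule's target class → [n].
/m/ (between /n/ and /i/): no rule targets it → [m].
/i/ (word-final) fails the environment for rule 2, so it stays [i].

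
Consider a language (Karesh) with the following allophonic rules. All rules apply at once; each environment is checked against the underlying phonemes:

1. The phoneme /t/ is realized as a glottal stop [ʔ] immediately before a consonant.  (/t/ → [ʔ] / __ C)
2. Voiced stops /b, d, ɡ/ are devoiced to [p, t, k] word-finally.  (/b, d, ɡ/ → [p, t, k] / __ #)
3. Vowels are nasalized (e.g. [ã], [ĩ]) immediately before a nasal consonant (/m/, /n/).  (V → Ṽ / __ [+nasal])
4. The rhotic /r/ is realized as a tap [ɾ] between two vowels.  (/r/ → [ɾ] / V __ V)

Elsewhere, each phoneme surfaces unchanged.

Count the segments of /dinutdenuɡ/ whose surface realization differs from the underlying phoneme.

4

Segments that undergo a rule: /i/ → [ĩ] (rule 3); /t/ → [ʔ] (rule 1); /e/ → [ẽ] (rule 3); /ɡ/ → [k] (rule 2).
All other segments surface unchanged.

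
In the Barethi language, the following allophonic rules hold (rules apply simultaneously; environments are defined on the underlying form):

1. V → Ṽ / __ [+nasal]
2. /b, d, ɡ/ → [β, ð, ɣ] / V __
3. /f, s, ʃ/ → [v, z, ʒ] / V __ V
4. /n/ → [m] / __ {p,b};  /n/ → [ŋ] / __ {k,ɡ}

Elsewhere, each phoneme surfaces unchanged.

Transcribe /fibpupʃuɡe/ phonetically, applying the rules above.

/f/ (word-initial) is in the target of rule 3 but the environment (between two vowels) is not met → [f].
/i/ (between /f/ and /b/): rule 1 targets it, but not before a nasal consonant → unchanged [i].
/b/ — between /i/ and /p/, immediately after a vowel — surfaces as [β] (rule 2).
/p/ stays [p].
/u/ — between /p/ and /p/; rule 1 does not apply here → [u].
/p/ (between /u/ and /ʃ/): no rule targets it → [p].
/ʃ/ (between /p/ and /u/) is in the target of rule 3 but the environment (between two vowels) is not met → [ʃ].
/u/ (between /ʃ/ and /ɡ/) fails the environment for rule 1, so it stays [u].
/ɡ/ — between /u/ and /e/, immediately after a vowel — surfaces as [ɣ] (rule 2).
/e/ (word-final) is in the target of rule 1 but the environment (before a nasal consonant) is not met → [e].

[fiβpupʃuɣe]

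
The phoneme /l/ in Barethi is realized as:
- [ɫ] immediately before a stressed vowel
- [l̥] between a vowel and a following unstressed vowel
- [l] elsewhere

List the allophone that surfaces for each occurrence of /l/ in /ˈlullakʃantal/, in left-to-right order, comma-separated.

[ɫ], [l], [l], [l]

Occurrence 1 (position 1): immediately before a stressed vowel → [ɫ].
Occurrence 2 (position 3): no conditioning environment matches → elsewhere allophone [l].
Occurrence 3 (position 4): no conditioning environment matches → elsewhere allophone [l].
Occurrence 4 (position 12): no conditioning environment matches → elsewhere allophone [l].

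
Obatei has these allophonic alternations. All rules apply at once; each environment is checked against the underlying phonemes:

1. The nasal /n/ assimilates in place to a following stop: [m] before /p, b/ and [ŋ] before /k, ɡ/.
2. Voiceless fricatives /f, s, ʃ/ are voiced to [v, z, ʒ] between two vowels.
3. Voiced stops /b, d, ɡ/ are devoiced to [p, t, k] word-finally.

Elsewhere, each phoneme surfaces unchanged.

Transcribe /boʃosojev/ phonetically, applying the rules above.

/b/ (word-initial): rule 3 targets it, but not word-finally → unchanged [b].
/o/ stays [o].
/ʃ/ (between /o/ and /o/): between two vowels, so rule 2 applies → [ʒ].
/o/ stays [o].
/s/ (between /o/ and /o/): between two vowels, so rule 2 applies → [z].
/o/ stays [o].
/j/ stays [j].
/e/ (between /j/ and /v/) is unaffected → [e].
/v/ stays [v].

[boʒozojev]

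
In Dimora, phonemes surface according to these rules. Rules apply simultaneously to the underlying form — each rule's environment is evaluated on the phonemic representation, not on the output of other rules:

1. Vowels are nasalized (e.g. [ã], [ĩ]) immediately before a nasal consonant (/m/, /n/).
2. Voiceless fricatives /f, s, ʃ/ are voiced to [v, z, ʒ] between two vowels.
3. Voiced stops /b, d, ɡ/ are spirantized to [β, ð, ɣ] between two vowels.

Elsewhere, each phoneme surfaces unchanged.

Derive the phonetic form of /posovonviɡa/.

/p/ — not in any rule's target class → [p].
/o/ (between /p/ and /s/) fails the environment for rule 1, so it stays [o].
/s/ — between /o/ and /o/, between two vowels — surfaces as [z] (rule 2).
/o/ — between /s/ and /v/; rule 1 does not apply here → [o].
/v/ stays [v].
/o/ (between /v/ and /n/) occurs before a nasal consonant → [õ] by rule 1.
/n/ (between /o/ and /v/) is unaffected → [n].
/v/ (between /n/ and /i/) is unaffected → [v].
/i/ (between /v/ and /ɡ/) is in the target of rule 1 but the environment (before a nasal consonant) is not met → [i].
/ɡ/ (between /i/ and /a/): between two vowels, so rule 3 applies → [ɣ].
/a/ (word-final) fails the environment for rule 1, so it stays [a].

[pozovõnviɣa]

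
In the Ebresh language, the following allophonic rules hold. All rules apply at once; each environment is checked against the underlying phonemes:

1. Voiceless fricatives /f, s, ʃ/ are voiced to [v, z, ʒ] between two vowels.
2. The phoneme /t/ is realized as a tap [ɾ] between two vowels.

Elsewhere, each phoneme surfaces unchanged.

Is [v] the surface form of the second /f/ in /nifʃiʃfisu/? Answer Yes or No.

No

/f/ (between /ʃ/ and /i/): rule 1 targets it, but not between two vowels → unchanged [f].
The actual realization is [f], not [v].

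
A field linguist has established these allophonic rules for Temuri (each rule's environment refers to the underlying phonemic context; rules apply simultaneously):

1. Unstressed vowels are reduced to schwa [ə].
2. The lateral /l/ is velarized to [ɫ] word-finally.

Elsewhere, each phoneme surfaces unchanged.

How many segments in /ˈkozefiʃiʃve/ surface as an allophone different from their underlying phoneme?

4

Segments that undergo a rule: /e/ → [ə] (rule 1); /i/ → [ə] (rule 1); /i/ → [ə] (rule 1); /e/ → [ə] (rule 1).
All other segments surface unchanged.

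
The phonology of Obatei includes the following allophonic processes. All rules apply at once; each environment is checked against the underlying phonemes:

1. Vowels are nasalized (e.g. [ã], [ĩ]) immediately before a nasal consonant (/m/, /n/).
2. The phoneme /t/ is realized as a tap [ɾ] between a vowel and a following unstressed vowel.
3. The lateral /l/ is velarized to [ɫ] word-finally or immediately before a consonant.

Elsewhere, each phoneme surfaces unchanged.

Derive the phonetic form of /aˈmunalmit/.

[ãˈmũnaɫmit]

/a/ (word-initial): before a nasal consonant, so rule 1 applies → [ã].
/m/ (between /a/ and /u/): no rule targets it → [m].
/u/ — between /m/ and /n/, before a nasal consonant — surfaces as [ũ] (rule 1).
/n/ stays [n].
/a/ (between /n/ and /l/) fails the environment for rule 1, so it stays [a].
/l/ — between /a/ and /m/, word-finally or immediately before a consonant — surfaces as [ɫ] (rule 3).
/m/ — not in any rule's target class → [m].
/i/ (between /m/ and /t/): rule 1 targets it, but not before a nasal consonant → unchanged [i].
/t/ (word-final): rule 2 targets it, but not between a vowel and a following unstressed vowel → unchanged [t].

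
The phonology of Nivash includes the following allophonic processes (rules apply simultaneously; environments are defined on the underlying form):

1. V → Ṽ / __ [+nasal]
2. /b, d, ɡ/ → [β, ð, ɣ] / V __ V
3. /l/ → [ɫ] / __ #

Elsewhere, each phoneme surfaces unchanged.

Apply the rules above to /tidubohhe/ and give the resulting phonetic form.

/t/ (word-initial) is unaffected → [t].
/i/ (between /t/ and /d/) is in the target of rule 1 but the environment (before a nasal consonant) is not met → [i].
Rule 2 applies to /d/ (between /i/ and /u/: between two vowels) → [ð].
/u/ (between /d/ and /b/) is in the target of rule 1 but the environment (before a nasal consonant) is not met → [u].
/b/ (between /u/ and /o/) occurs between two vowels → [β] by rule 2.
/o/ (between /b/ and /h/) is in the target of rule 1 but the environment (before a nasal consonant) is not met → [o].
/h/ — not in any rule's target class → [h].
/h/ stays [h].
/e/ (word-final) is in the target of rule 1 but the environment (before a nasal consonant) is not met → [e].

[tiðuβohhe]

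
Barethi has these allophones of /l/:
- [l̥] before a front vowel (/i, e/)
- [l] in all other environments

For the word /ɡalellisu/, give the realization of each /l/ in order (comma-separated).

Occurrence 1 (position 3): before a front vowel (/i, e/) → [l̥].
Occurrence 2 (position 5): no conditioning environment matches → elsewhere allophone [l].
Occurrence 3 (position 6): before a front vowel (/i, e/) → [l̥].

[l̥], [l], [l̥]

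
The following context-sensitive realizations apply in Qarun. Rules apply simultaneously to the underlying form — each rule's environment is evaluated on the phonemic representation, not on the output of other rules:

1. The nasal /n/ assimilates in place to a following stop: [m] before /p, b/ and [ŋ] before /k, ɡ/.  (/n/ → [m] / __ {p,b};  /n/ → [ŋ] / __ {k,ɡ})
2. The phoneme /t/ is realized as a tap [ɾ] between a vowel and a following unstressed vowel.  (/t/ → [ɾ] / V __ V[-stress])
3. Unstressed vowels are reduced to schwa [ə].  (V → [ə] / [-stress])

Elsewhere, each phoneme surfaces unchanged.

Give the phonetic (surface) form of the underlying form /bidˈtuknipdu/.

/b/ (word-initial) is unaffected → [b].
/i/ (between /b/ and /d/): in an unstressed syllable, so rule 3 applies → [ə].
/d/ — not in any rule's target class → [d].
/t/ (between /d/ and /u/): rule 2 targets it, but not between a vowel and a following unstressed vowel → unchanged [t].
/u/ (between /t/ and /k/) fails the environment for rule 3, so it stays [u].
/k/ (between /u/ and /n/) is unaffected → [k].
/n/ — between /k/ and /i/; rule 1 does not apply here → [n].
Rule 3 applies to /i/ (between /n/ and /p/: in an unstressed syllable) → [ə].
/p/ (between /i/ and /d/): no rule targets it → [p].
/d/ (between /p/ and /u/) is unaffected → [d].
/u/ (word-final): in an unstressed syllable, so rule 3 applies → [ə].

[bədˈtuknəpdə]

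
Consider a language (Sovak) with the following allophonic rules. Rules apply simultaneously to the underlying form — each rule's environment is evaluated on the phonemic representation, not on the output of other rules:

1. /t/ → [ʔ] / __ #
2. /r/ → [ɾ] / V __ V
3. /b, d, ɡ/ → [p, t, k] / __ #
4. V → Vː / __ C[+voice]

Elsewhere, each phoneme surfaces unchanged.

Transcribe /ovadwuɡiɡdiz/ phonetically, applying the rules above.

[oːvaːdwuːɡiːɡdiːz]

/o/ — word-initial, before a voiced consonant — surfaces as [oː] (rule 4).
/v/ (between /o/ and /a/) is unaffected → [v].
/a/ meets the environment for rule 4 (before a voiced consonant) → [aː].
/d/ (between /a/ and /w/) is in the target of rule 3 but the environment (word-finally) is not met → [d].
/w/ stays [w].
/u/ (between /w/ and /ɡ/): before a voiced consonant, so rule 4 applies → [uː].
/ɡ/ — between /u/ and /i/; rule 3 does not apply here → [ɡ].
/i/ (between /ɡ/ and /ɡ/): before a voiced consonant, so rule 4 applies → [iː].
/ɡ/ (between /i/ and /d/) fails the environment for rule 3, so it stays [ɡ].
/d/ (between /ɡ/ and /i/) is in the target of rule 3 but the environment (word-finally) is not met → [d].
/i/ — between /d/ and /z/, before a voiced consonant — surfaces as [iː] (rule 4).
/z/ (word-final) is unaffected → [z].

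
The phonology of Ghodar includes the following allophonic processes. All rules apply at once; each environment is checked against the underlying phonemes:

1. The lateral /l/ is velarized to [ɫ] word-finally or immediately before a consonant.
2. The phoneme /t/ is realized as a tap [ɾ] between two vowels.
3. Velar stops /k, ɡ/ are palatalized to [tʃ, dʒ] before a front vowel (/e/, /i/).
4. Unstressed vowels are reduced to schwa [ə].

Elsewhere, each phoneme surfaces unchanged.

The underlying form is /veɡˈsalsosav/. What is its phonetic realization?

/e/ — between /v/ and /ɡ/, in an unstressed syllable — surfaces as [ə] (rule 4).
/ɡ/ (between /e/ and /s/): rule 3 targets it, but not before a front vowel → unchanged [ɡ].
/a/ (between /s/ and /l/): rule 4 targets it, but not in an unstressed syllable → unchanged [a].
/l/ meets the environment for rule 1 (word-finally or immediately before a consonant) → [ɫ].
Rule 4 applies to /o/ (between /s/ and /s/: in an unstressed syllable) → [ə].
/a/ (between /s/ and /v/): in an unstressed syllable, so rule 4 applies → [ə].

[vəɡˈsaɫsəsəv]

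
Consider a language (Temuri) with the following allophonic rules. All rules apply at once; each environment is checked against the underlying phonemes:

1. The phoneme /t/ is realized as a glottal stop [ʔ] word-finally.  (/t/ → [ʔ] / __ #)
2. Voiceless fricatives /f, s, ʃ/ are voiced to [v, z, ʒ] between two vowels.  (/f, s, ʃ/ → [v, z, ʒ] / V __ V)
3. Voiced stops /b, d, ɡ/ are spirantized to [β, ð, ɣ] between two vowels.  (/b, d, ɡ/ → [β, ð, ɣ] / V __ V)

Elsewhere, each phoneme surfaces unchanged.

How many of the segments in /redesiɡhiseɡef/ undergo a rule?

Segments that undergo a rule: /d/ → [ð] (rule 3); /s/ → [z] (rule 2); /s/ → [z] (rule 2); /ɡ/ → [ɣ] (rule 3).
All other segments surface unchanged.

4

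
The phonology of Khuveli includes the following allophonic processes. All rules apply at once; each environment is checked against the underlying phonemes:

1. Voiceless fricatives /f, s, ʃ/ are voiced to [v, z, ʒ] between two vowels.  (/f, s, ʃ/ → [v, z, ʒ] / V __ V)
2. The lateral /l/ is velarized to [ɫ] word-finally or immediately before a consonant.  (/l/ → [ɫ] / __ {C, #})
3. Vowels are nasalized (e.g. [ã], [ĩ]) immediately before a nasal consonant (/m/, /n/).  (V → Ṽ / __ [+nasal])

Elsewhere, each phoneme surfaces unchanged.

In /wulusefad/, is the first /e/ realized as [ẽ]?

No

/e/ (between /s/ and /f/) is in the target of rule 3 but the environment (before a nasal consonant) is not met → [e].
The actual realization is [e], not [ẽ].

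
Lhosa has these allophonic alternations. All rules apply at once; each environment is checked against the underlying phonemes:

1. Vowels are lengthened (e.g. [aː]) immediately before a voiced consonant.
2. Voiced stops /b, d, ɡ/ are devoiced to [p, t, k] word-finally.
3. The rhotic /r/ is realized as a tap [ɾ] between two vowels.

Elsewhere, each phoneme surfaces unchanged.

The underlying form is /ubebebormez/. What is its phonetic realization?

/u/ meets the environment for rule 1 (before a voiced consonant) → [uː].
/b/ — between /u/ and /e/; rule 2 does not apply here → [b].
/e/ (between /b/ and /b/): before a voiced consonant, so rule 1 applies → [eː].
/b/ — between /e/ and /e/; rule 2 does not apply here → [b].
Rule 1 applies to /e/ (between /b/ and /b/: before a voiced consonant) → [eː].
/b/ (between /e/ and /o/) is in the target of rule 2 but the environment (word-finally) is not met → [b].
/o/ (between /b/ and /r/) occurs before a voiced consonant → [oː] by rule 1.
/r/ (between /o/ and /m/) fails the environment for rule 3, so it stays [r].
/m/ (between /r/ and /e/) is unaffected → [m].
/e/ — between /m/ and /z/, before a voiced consonant — surfaces as [eː] (rule 1).
/z/ (word-final): no rule targets it → [z].

[uːbeːbeːboːrmeːz]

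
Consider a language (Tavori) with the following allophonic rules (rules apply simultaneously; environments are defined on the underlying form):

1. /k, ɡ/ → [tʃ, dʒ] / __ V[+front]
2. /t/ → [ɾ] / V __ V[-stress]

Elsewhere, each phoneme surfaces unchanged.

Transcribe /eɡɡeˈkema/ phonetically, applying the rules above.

[eɡdʒeˈtʃema]

/e/ (word-initial): no rule targets it → [e].
/ɡ/ (between /e/ and /ɡ/) is in the target of rule 1 but the environment (before a front vowel) is not met → [ɡ].
/ɡ/ (between /ɡ/ and /e/): before a front vowel, so rule 1 applies → [dʒ].
/e/ (between /ɡ/ and /k/): no rule targets it → [e].
/k/ — between /e/ and /e/, before a front vowel — surfaces as [tʃ] (rule 1).
/e/ — not in any rule's target class → [e].
/m/ (between /e/ and /a/) is unaffected → [m].
/a/ (word-final) is unaffected → [a].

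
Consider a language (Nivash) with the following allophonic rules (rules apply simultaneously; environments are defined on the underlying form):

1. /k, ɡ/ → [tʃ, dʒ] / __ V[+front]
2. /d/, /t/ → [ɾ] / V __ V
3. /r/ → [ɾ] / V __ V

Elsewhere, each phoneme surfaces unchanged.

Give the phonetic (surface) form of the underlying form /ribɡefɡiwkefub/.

[ribdʒefdʒiwtʃefub]

/r/ (word-initial) is in the target of rule 3 but the environment (between two vowels) is not met → [r].
/i/ — not in any rule's target class → [i].
/b/ stays [b].
/ɡ/ meets the environment for rule 1 (before a front vowel) → [dʒ].
/e/ — not in any rule's target class → [e].
/f/ — not in any rule's target class → [f].
/ɡ/ — between /f/ and /i/, before a front vowel — surfaces as [dʒ] (rule 1).
/i/ (between /ɡ/ and /w/) is unaffected → [i].
/w/ stays [w].
/k/ meets the environment for rule 1 (before a front vowel) → [tʃ].
/e/ stays [e].
/f/ — not in any rule's target class → [f].
/u/ stays [u].
/b/ (word-final) is unaffected → [b].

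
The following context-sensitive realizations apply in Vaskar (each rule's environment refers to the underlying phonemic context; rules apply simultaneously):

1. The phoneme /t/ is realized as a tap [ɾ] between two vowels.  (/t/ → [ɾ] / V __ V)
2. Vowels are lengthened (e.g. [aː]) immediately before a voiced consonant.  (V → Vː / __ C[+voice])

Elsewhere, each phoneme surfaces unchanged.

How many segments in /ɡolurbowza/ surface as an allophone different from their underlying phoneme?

Segments that undergo a rule: /o/ → [oː] (rule 2); /u/ → [uː] (rule 2); /o/ → [oː] (rule 2).
All other segments surface unchanged.

3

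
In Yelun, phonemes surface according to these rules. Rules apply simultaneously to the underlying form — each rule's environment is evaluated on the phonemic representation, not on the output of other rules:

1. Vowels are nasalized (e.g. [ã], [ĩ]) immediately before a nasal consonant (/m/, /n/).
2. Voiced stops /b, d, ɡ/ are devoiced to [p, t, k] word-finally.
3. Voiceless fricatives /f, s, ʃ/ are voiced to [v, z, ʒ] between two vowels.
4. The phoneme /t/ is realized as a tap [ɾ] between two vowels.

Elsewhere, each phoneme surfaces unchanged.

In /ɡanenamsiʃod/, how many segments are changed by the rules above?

Segments that undergo a rule: /a/ → [ã] (rule 1); /e/ → [ẽ] (rule 1); /a/ → [ã] (rule 1); /ʃ/ → [ʒ] (rule 3); /d/ → [t] (rule 2).
All other segments surface unchanged.

5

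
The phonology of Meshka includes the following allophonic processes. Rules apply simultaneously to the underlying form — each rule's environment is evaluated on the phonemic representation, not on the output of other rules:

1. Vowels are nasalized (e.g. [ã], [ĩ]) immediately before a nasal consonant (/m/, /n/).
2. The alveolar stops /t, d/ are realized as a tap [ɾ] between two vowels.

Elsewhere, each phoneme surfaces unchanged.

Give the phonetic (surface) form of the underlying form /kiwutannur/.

[kiwuɾãnnur]

/i/ — between /k/ and /w/; rule 1 does not apply here → [i].
/u/ (between /w/ and /t/) fails the environment for rule 1, so it stays [u].
/t/ meets the environment for rule 2 (between two vowels) → [ɾ].
Rule 1 applies to /a/ (between /t/ and /n/: before a nasal consonant) → [ã].
/u/ (between /n/ and /r/): rule 1 targets it, but not before a nasal consonant → unchanged [u].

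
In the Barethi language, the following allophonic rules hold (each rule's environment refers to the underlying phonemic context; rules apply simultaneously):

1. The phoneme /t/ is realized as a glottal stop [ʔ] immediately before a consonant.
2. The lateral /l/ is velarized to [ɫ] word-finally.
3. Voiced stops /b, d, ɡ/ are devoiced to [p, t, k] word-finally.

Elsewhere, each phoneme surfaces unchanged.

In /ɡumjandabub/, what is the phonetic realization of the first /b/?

/b/ (between /a/ and /u/): rule 3 targets it, but not word-finally → unchanged [b].

[b]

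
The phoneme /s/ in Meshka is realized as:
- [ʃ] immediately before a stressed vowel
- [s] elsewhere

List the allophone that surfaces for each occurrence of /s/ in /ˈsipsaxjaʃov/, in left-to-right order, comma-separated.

[ʃ], [s]

Occurrence 1 (position 1): immediately before a stressed vowel → [ʃ].
Occurrence 2 (position 4): no conditioning environment matches → elsewhere allophone [s].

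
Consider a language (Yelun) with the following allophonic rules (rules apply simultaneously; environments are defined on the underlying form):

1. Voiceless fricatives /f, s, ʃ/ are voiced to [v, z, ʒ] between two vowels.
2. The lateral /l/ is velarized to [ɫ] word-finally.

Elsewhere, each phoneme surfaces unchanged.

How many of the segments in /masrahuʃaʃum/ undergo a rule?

Segments that undergo a rule: /ʃ/ → [ʒ] (rule 1); /ʃ/ → [ʒ] (rule 1).
All other segments surface unchanged.

2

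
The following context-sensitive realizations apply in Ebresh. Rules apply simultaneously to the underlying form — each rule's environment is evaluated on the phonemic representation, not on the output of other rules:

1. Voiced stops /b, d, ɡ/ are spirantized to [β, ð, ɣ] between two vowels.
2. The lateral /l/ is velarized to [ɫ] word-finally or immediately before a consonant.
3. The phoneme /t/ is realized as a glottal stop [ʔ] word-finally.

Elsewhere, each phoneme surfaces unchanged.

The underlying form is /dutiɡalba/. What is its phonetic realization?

/d/ — word-initial; rule 1 does not apply here → [d].
/u/ (between /d/ and /t/) is unaffected → [u].
/t/ (between /u/ and /i/): rule 3 targets it, but not word-finally → unchanged [t].
/i/ (between /t/ and /ɡ/): no rule targets it → [i].
/ɡ/ (between /i/ and /a/): between two vowels, so rule 1 applies → [ɣ].
/a/ stays [a].
Rule 2 applies to /l/ (between /a/ and /b/: word-finally or immediately before a consonant) → [ɫ].
/b/ — between /l/ and /a/; rule 1 does not apply here → [b].
/a/ — not in any rule's target class → [a].

[dutiɣaɫba]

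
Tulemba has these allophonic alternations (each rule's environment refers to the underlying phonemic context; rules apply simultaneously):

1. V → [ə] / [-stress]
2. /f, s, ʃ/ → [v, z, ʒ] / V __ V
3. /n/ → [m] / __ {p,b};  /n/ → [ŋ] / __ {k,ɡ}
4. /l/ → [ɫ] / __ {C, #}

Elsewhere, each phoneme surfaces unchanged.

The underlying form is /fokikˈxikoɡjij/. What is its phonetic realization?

/f/ — word-initial; rule 2 does not apply here → [f].
/o/ meets the environment for rule 1 (in an unstressed syllable) → [ə].
/k/ — not in any rule's target class → [k].
/i/ (between /k/ and /k/): in an unstressed syllable, so rule 1 applies → [ə].
/k/ stays [k].
/x/ — not in any rule's target class → [x].
/i/ (between /x/ and /k/): rule 1 targets it, but not in an unstressed syllable → unchanged [i].
/k/ (between /i/ and /o/) is unaffected → [k].
/o/ meets the environment for rule 1 (in an unstressed syllable) → [ə].
/ɡ/ (between /o/ and /j/) is unaffected → [ɡ].
/j/ — not in any rule's target class → [j].
/i/ — between /j/ and /j/, in an unstressed syllable — surfaces as [ə] (rule 1).
/j/ (word-final): no rule targets it → [j].

[fəkəkˈxikəɡjəj]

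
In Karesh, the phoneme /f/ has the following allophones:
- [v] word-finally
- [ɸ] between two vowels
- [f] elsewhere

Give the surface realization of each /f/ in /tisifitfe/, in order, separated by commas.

[ɸ], [f]

Occurrence 1 (position 5): between two vowels → [ɸ].
Occurrence 2 (position 8): no conditioning environment matches → elsewhere allophone [f].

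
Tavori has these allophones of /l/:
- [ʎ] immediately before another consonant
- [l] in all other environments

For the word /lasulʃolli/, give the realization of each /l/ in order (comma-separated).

[l], [ʎ], [ʎ], [l]

Occurrence 1 (position 1): no conditioning environment matches → elsewhere allophone [l].
Occurrence 2 (position 5): immediately before another consonant → [ʎ].
Occurrence 3 (position 8): immediately before another consonant → [ʎ].
Occurrence 4 (position 9): no conditioning environment matches → elsewhere allophone [l].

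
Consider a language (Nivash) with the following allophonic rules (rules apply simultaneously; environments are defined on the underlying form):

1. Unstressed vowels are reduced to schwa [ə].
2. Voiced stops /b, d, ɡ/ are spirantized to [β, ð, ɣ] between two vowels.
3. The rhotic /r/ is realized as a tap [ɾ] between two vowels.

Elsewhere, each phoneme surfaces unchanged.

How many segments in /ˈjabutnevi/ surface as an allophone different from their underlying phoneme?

4

Segments that undergo a rule: /b/ → [β] (rule 2); /u/ → [ə] (rule 1); /e/ → [ə] (rule 1); /i/ → [ə] (rule 1).
All other segments surface unchanged.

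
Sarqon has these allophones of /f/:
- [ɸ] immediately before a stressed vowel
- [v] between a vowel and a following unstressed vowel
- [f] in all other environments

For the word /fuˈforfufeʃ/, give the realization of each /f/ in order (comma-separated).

[f], [ɸ], [f], [v]

Occurrence 1 (position 1): no conditioning environment matches → elsewhere allophone [f].
Occurrence 2 (position 3): immediately before a stressed vowel → [ɸ].
Occurrence 3 (position 6): no conditioning environment matches → elsewhere allophone [f].
Occurrence 4 (position 8): between a vowel and a following unstressed vowel → [v].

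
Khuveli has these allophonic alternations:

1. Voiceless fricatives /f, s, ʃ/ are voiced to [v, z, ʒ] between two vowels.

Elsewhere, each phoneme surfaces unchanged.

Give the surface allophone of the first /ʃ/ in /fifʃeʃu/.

[ʃ]

/ʃ/ (between /f/ and /e/): rule 1 targets it, but not between two vowels → unchanged [ʃ].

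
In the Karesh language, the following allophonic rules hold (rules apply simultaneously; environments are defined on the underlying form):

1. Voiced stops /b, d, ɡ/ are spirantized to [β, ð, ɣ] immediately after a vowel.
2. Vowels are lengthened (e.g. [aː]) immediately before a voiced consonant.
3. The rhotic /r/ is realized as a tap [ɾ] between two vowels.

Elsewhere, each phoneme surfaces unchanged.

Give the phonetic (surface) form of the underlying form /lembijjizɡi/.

[leːmbiːjjiːzɡi]

/l/ — not in any rule's target class → [l].
Rule 2 applies to /e/ (between /l/ and /m/: before a voiced consonant) → [eː].
/m/ (between /e/ and /b/) is unaffected → [m].
/b/ — between /m/ and /i/; rule 1 does not apply here → [b].
/i/ — between /b/ and /j/, before a voiced consonant — surfaces as [iː] (rule 2).
/j/ — not in any rule's target class → [j].
/j/ — not in any rule's target class → [j].
/i/ (between /j/ and /z/) occurs before a voiced consonant → [iː] by rule 2.
/z/ — not in any rule's target class → [z].
/ɡ/ (between /z/ and /i/) is in the target of rule 1 but the environment (immediately after a vowel) is not met → [ɡ].
/i/ (word-final) fails the environment for rule 2, so it stays [i].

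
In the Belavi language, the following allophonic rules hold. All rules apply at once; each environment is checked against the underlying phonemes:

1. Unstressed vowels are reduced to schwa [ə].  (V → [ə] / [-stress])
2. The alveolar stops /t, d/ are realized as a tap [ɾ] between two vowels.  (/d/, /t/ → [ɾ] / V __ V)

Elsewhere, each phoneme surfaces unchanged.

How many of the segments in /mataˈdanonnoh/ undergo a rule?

6

Segments that undergo a rule: /a/ → [ə] (rule 1); /t/ → [ɾ] (rule 2); /a/ → [ə] (rule 1); /d/ → [ɾ] (rule 2); /o/ → [ə] (rule 1); /o/ → [ə] (rule 1).
All other segments surface unchanged.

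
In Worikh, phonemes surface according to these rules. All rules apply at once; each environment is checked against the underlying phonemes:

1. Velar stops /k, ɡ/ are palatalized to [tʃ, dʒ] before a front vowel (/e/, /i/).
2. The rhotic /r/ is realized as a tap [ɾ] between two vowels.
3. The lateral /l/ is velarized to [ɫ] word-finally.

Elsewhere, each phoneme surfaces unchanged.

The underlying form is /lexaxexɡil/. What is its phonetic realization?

/l/ (word-initial) is in the target of rule 3 but the environment (word-finally) is not met → [l].
/e/ stays [e].
/x/ stays [x].
/a/ stays [a].
/x/ — not in any rule's target class → [x].
/e/ — not in any rule's target class → [e].
/x/ (between /e/ and /ɡ/): no rule targets it → [x].
/ɡ/ meets the environment for rule 1 (before a front vowel) → [dʒ].
/i/ — not in any rule's target class → [i].
/l/ (word-final) occurs word-finally → [ɫ] by rule 3.

[lexaxexdʒiɫ]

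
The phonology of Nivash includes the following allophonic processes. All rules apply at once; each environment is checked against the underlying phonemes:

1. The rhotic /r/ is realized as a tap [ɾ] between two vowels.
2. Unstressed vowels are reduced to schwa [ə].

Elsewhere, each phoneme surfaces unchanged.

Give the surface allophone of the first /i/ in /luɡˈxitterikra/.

/i/ (between /x/ and /t/) is in the target of rule 2 but the environment (in an unstressed syllable) is not met → [i].

[i]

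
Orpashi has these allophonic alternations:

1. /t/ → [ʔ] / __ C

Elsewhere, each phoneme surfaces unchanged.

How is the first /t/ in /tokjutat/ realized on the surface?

/t/ — word-initial; rule 1 does not apply here → [t].

[t]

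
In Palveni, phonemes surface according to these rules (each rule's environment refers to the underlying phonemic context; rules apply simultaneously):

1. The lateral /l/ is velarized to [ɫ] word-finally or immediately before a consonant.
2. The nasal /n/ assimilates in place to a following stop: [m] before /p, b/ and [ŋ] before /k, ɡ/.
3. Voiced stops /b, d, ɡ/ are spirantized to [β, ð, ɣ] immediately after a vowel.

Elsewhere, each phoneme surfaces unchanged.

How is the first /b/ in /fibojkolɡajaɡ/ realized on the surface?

Rule 3 applies to /b/ (between /i/ and /o/: immediately after a vowel) → [β].

[β]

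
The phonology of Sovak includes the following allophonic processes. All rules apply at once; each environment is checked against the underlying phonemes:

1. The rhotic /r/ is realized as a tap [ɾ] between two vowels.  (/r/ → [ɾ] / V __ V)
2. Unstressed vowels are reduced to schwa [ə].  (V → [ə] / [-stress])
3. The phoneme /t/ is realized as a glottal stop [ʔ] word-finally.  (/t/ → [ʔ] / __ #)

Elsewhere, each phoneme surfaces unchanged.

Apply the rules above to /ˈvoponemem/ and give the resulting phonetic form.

/v/ (word-initial): no rule targets it → [v].
/o/ (between /v/ and /p/) is in the target of rule 2 but the environment (in an unstressed syllable) is not met → [o].
/p/ (between /o/ and /o/) is unaffected → [p].
/o/ meets the environment for rule 2 (in an unstressed syllable) → [ə].
/n/ — not in any rule's target class → [n].
/e/ meets the environment for rule 2 (in an unstressed syllable) → [ə].
/m/ — not in any rule's target class → [m].
Rule 2 applies to /e/ (between /m/ and /m/: in an unstressed syllable) → [ə].
/m/ (word-final): no rule targets it → [m].

[ˈvopənəməm]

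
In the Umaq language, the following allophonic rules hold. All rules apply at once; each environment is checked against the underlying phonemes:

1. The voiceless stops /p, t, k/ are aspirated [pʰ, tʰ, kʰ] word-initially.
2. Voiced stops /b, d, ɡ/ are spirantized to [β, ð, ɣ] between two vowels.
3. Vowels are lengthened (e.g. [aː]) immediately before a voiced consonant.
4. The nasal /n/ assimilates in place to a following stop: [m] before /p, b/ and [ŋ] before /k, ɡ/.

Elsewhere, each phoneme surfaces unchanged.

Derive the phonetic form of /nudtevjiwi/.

[nuːdteːvjiːwi]

/n/ (word-initial): rule 4 targets it, but not before a labial or velar stop → unchanged [n].
/u/ — between /n/ and /d/, before a voiced consonant — surfaces as [uː] (rule 3).
/d/ — between /u/ and /t/; rule 2 does not apply here → [d].
/t/ (between /d/ and /e/) is in the target of rule 1 but the environment (word-initially) is not met → [t].
/e/ — between /t/ and /v/, before a voiced consonant — surfaces as [eː] (rule 3).
/v/ — not in any rule's target class → [v].
/j/ — not in any rule's target class → [j].
Rule 3 applies to /i/ (between /j/ and /w/: before a voiced consonant) → [iː].
/w/ — not in any rule's target class → [w].
/i/ (word-final) is in the target of rule 3 but the environment (before a voiced consonant) is not met → [i].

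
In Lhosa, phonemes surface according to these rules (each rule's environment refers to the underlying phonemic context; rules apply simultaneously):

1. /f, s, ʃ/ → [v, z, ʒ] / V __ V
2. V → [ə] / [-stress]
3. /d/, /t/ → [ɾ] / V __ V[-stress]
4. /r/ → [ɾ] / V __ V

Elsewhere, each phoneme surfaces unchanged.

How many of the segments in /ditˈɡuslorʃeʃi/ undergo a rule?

Segments that undergo a rule: /i/ → [ə] (rule 2); /o/ → [ə] (rule 2); /e/ → [ə] (rule 2); /ʃ/ → [ʒ] (rule 1); /i/ → [ə] (rule 2).
All other segments surface unchanged.

5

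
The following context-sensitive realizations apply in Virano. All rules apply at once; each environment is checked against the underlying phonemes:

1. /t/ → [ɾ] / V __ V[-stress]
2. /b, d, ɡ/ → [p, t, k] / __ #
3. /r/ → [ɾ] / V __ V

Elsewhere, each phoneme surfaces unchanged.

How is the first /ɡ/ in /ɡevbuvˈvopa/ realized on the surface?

/ɡ/ (word-initial): rule 2 targets it, but not word-finally → unchanged [ɡ].

[ɡ]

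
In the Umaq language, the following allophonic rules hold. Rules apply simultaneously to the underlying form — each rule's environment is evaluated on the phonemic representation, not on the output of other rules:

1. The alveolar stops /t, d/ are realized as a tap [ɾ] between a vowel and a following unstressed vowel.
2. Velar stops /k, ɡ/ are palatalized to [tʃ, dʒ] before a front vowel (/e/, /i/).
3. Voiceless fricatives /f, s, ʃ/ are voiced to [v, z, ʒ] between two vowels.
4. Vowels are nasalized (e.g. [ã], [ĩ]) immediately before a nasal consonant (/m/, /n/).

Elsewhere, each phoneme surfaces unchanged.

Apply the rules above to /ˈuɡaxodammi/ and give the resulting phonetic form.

/u/ (word-initial) is in the target of rule 4 but the environment (before a nasal consonant) is not met → [u].
/ɡ/ — between /u/ and /a/; rule 2 does not apply here → [ɡ].
/a/ (between /ɡ/ and /x/) is in the target of rule 4 but the environment (before a nasal consonant) is not met → [a].
/x/ (between /a/ and /o/) is unaffected → [x].
/o/ (between /x/ and /d/): rule 4 targets it, but not before a nasal consonant → unchanged [o].
/d/ (between /o/ and /a/): between a vowel and a following unstressed vowel, so rule 1 applies → [ɾ].
Rule 4 applies to /a/ (between /d/ and /m/: before a nasal consonant) → [ã].
/m/ (between /a/ and /m/): no rule targets it → [m].
/m/ (between /m/ and /i/) is unaffected → [m].
/i/ (word-final): rule 4 targets it, but not before a nasal consonant → unchanged [i].

[ˈuɡaxoɾãmmi]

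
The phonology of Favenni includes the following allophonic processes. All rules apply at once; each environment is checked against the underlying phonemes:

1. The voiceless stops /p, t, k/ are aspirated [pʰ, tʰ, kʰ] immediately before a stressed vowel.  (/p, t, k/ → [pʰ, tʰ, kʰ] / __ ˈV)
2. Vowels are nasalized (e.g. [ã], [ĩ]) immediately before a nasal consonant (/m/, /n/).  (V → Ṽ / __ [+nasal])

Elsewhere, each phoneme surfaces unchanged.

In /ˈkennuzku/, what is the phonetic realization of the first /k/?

[kʰ]

/k/ meets the environment for rule 1 (immediately before a stressed vowel) → [kʰ].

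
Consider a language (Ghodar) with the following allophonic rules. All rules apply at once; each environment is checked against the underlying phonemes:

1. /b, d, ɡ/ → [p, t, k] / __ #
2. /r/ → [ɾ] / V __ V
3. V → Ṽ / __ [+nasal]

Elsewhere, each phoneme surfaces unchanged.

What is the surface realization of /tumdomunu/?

[tũmdõmũnu]

/t/ (word-initial): no rule targets it → [t].
/u/ (between /t/ and /m/) occurs before a nasal consonant → [ũ] by rule 3.
/m/ (between /u/ and /d/) is unaffected → [m].
/d/ (between /m/ and /o/) is in the target of rule 1 but the environment (word-finally) is not met → [d].
/o/ (between /d/ and /m/) occurs before a nasal consonant → [õ] by rule 3.
/m/ — not in any rule's target class → [m].
/u/ — between /m/ and /n/, before a nasal consonant — surfaces as [ũ] (rule 3).
/n/ — not in any rule's target class → [n].
/u/ — word-final; rule 3 does not apply here → [u].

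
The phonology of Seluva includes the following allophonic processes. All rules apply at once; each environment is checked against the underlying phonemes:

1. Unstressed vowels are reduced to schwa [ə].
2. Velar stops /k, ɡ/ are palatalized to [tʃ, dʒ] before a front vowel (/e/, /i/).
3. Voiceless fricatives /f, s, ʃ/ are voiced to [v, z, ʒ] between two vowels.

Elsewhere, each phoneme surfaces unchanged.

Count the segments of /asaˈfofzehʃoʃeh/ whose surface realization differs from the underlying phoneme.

Segments that undergo a rule: /a/ → [ə] (rule 1); /s/ → [z] (rule 3); /a/ → [ə] (rule 1); /f/ → [v] (rule 3); /e/ → [ə] (rule 1); /o/ → [ə] (rule 1); /ʃ/ → [ʒ] (rule 3); /e/ → [ə] (rule 1).
All other segments surface unchanged.

8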